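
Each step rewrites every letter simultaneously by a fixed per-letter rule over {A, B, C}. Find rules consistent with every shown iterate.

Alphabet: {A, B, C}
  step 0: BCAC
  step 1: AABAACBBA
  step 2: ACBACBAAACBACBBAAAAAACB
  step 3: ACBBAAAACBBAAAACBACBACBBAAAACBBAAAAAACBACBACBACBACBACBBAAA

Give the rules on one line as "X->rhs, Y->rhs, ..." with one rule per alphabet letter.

A->ACB, B->AA, C->BA

  step 2 ⇒ step 3: ACBACBAAACBACBBAAAAAACB ⇒ ACB·BA·AA·ACB·BA·AA·ACB·ACB·ACB·BA·AA·ACB·BA·AA·AA·ACB·ACB·ACB·ACB·ACB·ACB·BA·AA
    A ↦ ACB
    B ↦ AA
    C ↦ BA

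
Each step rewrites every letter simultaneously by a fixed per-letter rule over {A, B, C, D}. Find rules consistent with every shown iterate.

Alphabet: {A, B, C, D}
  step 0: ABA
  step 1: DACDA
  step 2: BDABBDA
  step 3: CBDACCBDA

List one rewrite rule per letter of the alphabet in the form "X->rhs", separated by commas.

  step 2 ⇒ step 3: BDABBDA ⇒ C·B·DA·C·C·B·DA
    A ↦ DA
    B ↦ C
    D ↦ B
  step 1 ⇒ step 2: DACDA ⇒ B·DA·B·B·DA
    C ↦ B

A->DA, B->C, C->B, D->B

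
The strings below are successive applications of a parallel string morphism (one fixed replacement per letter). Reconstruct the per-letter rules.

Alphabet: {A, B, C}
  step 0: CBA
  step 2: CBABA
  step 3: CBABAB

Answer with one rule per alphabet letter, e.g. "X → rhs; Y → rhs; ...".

  step 2 ⇒ step 3: CBABA ⇒ CB·A·B·A·B
    A ↦ B
    B ↦ A
    C ↦ CB

A->B, B->A, C->CB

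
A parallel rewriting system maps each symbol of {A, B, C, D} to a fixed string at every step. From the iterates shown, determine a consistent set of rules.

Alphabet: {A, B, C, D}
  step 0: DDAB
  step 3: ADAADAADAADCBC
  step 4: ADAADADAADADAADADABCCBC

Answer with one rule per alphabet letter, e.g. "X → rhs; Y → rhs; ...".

  step 3 ⇒ step 4: ADAADAADAADCBC ⇒ AD·A·AD·AD·A·AD·AD·A·AD·AD·A·BC·C·BC
    A ↦ AD
    B ↦ C
    C ↦ BC
    D ↦ A

A->AD, B->C, C->BC, D->A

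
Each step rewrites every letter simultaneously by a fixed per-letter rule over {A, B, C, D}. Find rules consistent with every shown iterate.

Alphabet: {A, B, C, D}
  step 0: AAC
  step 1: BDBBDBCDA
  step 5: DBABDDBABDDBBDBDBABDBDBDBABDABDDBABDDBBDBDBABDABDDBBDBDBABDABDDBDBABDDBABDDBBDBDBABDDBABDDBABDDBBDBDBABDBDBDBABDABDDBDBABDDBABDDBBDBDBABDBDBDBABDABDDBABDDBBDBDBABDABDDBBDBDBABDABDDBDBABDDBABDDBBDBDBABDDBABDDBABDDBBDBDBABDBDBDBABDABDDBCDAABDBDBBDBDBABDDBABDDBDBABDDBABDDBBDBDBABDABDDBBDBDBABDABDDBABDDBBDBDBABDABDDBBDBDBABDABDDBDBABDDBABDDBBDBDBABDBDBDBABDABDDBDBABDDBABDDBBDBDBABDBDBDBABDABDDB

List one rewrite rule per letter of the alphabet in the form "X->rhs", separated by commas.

  step 0 ⇒ step 1: AAC ⇒ BDB·BDB·CDA
    A ↦ BDB
    C ↦ CDA
    B ↦ DB  (constrained at step 1)
    D ↦ ABD  (constrained at step 1)

A->BDB, B->DB, C->CDA, D->ABD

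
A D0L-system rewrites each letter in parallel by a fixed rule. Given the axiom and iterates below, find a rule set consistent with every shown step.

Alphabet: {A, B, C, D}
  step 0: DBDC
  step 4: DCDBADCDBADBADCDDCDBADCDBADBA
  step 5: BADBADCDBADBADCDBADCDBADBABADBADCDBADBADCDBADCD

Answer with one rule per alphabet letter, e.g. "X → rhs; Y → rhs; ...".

  step 4 ⇒ step 5: DCDBADCDBADBADCDDCDBADCDBADBA ⇒ BA·D·BA·DC·D·BA·D·BA·DC·D·BA·DC·D·BA·D·BA·BA·D·BA·DC·D·BA·D·BA·DC·D·BA·DC·D
    A ↦ D
    B ↦ DC
    C ↦ D
    D ↦ BA

A->D, B->DC, C->D, D->BA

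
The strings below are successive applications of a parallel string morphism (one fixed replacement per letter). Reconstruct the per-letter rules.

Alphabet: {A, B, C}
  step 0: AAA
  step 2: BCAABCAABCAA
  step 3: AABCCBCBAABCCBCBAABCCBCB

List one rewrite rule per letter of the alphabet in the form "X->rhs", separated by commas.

  step 2 ⇒ step 3: BCAABCAABCAA ⇒ AA·BC·CB·CB·AA·BC·CB·CB·AA·BC·CB·CB
    A ↦ CB
    B ↦ AA
    C ↦ BC

A->CB, B->AA, C->BC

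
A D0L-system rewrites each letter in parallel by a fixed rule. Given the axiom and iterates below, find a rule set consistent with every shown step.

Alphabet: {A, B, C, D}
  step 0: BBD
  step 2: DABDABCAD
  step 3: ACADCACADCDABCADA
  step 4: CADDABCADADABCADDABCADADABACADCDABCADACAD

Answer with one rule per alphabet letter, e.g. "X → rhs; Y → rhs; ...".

  step 3 ⇒ step 4: ACADCACADCDABCADA ⇒ CAD·DAB·CAD·A·DAB·CAD·DAB·CAD·A·DAB·A·CAD·C·DAB·CAD·A·CAD
    A ↦ CAD
    B ↦ C
    C ↦ DAB
    D ↦ A

A->CAD, B->C, C->DAB, D->A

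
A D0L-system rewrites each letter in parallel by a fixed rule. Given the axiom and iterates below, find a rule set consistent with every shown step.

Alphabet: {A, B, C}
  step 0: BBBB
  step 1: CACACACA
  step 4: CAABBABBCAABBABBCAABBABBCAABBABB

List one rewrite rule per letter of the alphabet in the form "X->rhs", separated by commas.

A->B, B->CA, C->AB

  step 0 ⇒ step 1: BBBB ⇒ CA·CA·CA·CA
    B ↦ CA
    A ↦ B  (constrained at step 1)
    C ↦ AB  (constrained at step 1)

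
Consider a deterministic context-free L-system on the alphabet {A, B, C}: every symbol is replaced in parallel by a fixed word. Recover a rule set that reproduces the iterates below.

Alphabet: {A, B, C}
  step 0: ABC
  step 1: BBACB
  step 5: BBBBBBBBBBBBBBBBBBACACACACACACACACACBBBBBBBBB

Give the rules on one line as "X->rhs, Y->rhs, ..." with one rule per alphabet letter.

  step 0 ⇒ step 1: ABC ⇒ BB·AC·B
    A ↦ BB
    B ↦ AC
    C ↦ B

A->BB, B->AC, C->B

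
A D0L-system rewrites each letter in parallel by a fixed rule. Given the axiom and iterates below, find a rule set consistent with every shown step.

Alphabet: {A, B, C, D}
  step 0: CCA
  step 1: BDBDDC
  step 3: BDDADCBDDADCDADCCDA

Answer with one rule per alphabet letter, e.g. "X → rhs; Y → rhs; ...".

A->DC, B->C, C->BD, D->DA

  step 0 ⇒ step 1: CCA ⇒ BD·BD·DC
    A ↦ DC
    C ↦ BD
    B ↦ C  (constrained at step 1)
    D ↦ DA  (constrained at step 1)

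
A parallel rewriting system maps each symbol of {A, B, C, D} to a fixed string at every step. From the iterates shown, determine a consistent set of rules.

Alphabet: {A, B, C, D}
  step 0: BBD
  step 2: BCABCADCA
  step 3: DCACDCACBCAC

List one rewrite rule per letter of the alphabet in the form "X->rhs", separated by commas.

A->C, B->DC, C->A, D->BC

  step 2 ⇒ step 3: BCABCADCA ⇒ DC·A·C·DC·A·C·BC·A·C
    A ↦ C
    B ↦ DC
    C ↦ A
    D ↦ BC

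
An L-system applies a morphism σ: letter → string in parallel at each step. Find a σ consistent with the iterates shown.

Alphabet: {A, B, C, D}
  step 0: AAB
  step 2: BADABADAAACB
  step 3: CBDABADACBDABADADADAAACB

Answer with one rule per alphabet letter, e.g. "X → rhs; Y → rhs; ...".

  step 2 ⇒ step 3: BADABADAAACB ⇒ CB·DA·BA·DA·CB·DA·BA·DA·DA·DA·AA·CB
    A ↦ DA
    B ↦ CB
    C ↦ AA
    D ↦ BA

A->DA, B->CB, C->AA, D->BA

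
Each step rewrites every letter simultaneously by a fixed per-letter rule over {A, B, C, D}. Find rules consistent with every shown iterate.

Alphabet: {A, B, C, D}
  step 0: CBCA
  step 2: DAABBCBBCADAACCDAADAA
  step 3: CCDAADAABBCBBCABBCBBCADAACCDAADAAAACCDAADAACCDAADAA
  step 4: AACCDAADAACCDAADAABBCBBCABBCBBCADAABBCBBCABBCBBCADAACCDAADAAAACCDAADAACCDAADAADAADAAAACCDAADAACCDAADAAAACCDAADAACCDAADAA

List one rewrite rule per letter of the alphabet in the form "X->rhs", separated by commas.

  step 3 ⇒ step 4: CCDAADAABBCBBCABBCBBCADAACCDAADAAAACCDAADAACCDAADAA ⇒ A·A·CC·DAA·DAA·CC·DAA·DAA·BBC·BBC·A·BBC·BBC·A·DAA·BBC·BBC·A·BBC·BBC·A·DAA·CC·DAA·DAA·A·A·CC·DAA·DAA·CC·DAA·DAA·DAA·DAA·A·A·CC·DAA·DAA·CC·DAA·DAA·A·A·CC·DAA·DAA·CC·DAA·DAA
    A ↦ DAA
    B ↦ BBC
    C ↦ A
    D ↦ CC

A->DAA, B->BBC, C->A, D->CC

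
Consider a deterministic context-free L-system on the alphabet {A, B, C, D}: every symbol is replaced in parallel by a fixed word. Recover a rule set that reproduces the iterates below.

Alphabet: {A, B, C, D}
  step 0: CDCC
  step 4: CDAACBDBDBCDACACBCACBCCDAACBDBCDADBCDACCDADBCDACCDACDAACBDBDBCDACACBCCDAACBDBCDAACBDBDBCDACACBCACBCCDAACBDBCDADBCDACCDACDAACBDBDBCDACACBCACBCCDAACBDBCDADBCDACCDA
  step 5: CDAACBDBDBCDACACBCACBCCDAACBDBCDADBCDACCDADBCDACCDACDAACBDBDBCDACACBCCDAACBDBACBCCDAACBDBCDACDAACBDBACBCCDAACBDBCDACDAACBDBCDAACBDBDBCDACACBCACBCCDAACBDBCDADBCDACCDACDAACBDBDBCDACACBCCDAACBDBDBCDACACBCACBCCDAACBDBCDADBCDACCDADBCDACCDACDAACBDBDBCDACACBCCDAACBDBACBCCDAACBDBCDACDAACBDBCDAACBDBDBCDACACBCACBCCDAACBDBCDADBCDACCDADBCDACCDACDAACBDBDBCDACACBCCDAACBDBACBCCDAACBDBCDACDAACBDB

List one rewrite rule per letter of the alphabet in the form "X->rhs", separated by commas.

  step 4 ⇒ step 5: CDAACBDBDBCDACACBCACBCCDAACBDBCDADBCDACCDADBCDACCDACDAACBDBDBCDACACBCCDAACBDBCDAACBDBDBCDACACBCACBCCDAACBDBCDADBCDACCDACDAACBDBDBCDACACBCACBCCDAACBDBCDADBCDACCDA ⇒ CDA·ACB·DB·DB·CDA·C·ACB·C·ACB·C·CDA·ACB·DB·CDA·DB·CDA·C·CDA·DB·CDA·C·CDA·CDA·ACB·DB·DB·CDA·C·ACB·C·CDA·ACB·DB·ACB·C·CDA·ACB·DB·CDA·CDA·ACB·DB·ACB·C·CDA·ACB·DB·CDA·CDA·ACB·DB·CDA·ACB·DB·DB·CDA·C·ACB·C·ACB·C·CDA·ACB·DB·CDA·DB·CDA·C·CDA·CDA·ACB·DB·DB·CDA·C·ACB·C·CDA·ACB·DB·DB·CDA·C·ACB·C·ACB·C·CDA·ACB·DB·CDA·DB·CDA·C·CDA·DB·CDA·C·CDA·CDA·ACB·DB·DB·CDA·C·ACB·C·CDA·ACB·DB·ACB·C·CDA·ACB·DB·CDA·CDA·ACB·DB·CDA·ACB·DB·DB·CDA·C·ACB·C·ACB·C·CDA·ACB·DB·CDA·DB·CDA·C·CDA·DB·CDA·C·CDA·CDA·ACB·DB·DB·CDA·C·ACB·C·CDA·ACB·DB·ACB·C·CDA·ACB·DB·CDA·CDA·ACB·DB
    A ↦ DB
    B ↦ C
    C ↦ CDA
    D ↦ ACB

A->DB, B->C, C->CDA, D->ACB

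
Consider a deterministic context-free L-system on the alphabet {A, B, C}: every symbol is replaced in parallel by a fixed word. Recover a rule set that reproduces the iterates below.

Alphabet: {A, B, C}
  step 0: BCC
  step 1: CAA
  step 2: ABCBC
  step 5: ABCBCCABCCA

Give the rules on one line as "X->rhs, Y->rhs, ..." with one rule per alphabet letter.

A->BC, B->C, C->A

  step 1 ⇒ step 2: CAA ⇒ A·BC·BC
    A ↦ BC
    C ↦ A
  step 0 ⇒ step 1: BCC ⇒ C·A·A
    B ↦ C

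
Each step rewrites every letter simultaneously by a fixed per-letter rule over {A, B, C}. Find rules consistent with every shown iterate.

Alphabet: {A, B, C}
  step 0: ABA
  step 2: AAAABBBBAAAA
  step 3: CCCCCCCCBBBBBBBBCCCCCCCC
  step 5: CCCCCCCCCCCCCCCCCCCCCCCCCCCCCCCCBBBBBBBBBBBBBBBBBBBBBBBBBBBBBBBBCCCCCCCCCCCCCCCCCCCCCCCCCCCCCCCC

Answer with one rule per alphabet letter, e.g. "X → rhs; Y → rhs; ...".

  step 2 ⇒ step 3: AAAABBBBAAAA ⇒ CC·CC·CC·CC·BB·BB·BB·BB·CC·CC·CC·CC
    A ↦ CC
    B ↦ BB
    C ↦ AA  (constrained at step 3)

A->CC, B->BB, C->AA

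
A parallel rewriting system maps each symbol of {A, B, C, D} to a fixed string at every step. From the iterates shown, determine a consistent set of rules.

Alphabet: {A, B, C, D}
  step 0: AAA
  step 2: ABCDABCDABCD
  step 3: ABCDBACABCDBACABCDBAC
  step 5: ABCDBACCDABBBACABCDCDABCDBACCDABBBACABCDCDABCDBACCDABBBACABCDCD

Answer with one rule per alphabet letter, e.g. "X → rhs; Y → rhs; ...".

  step 2 ⇒ step 3: ABCDABCDABCD ⇒ AB·CD·B·AC·AB·CD·B·AC·AB·CD·B·AC
    A ↦ AB
    B ↦ CD
    C ↦ B
    D ↦ AC

A->AB, B->CD, C->B, D->AC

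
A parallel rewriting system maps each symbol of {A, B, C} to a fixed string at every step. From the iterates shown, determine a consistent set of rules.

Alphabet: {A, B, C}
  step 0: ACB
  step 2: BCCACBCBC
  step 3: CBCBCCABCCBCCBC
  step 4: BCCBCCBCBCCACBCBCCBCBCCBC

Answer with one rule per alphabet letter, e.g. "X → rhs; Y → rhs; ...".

A->CA, B->C, C->BC

  step 3 ⇒ step 4: CBCBCCABCCBCCBC ⇒ BC·C·BC·C·BC·BC·CA·C·BC·BC·C·BC·BC·C·BC
    A ↦ CA
    B ↦ C
    C ↦ BC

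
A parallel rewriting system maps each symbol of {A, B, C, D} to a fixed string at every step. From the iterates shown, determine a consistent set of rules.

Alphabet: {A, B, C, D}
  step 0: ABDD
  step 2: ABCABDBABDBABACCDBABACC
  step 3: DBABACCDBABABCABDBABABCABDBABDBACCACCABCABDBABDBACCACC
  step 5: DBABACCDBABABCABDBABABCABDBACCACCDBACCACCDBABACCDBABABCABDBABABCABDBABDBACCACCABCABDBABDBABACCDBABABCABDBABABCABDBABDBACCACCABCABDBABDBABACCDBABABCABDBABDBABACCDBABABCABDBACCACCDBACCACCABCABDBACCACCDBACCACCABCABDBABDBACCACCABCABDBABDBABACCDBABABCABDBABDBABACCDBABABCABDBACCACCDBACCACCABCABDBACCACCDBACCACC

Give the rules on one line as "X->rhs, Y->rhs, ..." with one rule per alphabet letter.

A->DB, B->AB, C->ACC, D->ABC

  step 2 ⇒ step 3: ABCABDBABDBABACCDBABACC ⇒ DB·AB·ACC·DB·AB·ABC·AB·DB·AB·ABC·AB·DB·AB·DB·ACC·ACC·ABC·AB·DB·AB·DB·ACC·ACC
    A ↦ DB
    B ↦ AB
    C ↦ ACC
    D ↦ ABC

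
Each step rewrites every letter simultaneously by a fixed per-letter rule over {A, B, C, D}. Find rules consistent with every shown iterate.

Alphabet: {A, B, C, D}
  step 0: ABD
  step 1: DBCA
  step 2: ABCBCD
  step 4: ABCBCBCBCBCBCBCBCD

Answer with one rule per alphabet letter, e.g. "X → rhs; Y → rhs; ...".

  step 1 ⇒ step 2: DBCA ⇒ A·BC·BC·D
    A ↦ D
    B ↦ BC
    C ↦ BC
    D ↦ A

A->D, B->BC, C->BC, D->A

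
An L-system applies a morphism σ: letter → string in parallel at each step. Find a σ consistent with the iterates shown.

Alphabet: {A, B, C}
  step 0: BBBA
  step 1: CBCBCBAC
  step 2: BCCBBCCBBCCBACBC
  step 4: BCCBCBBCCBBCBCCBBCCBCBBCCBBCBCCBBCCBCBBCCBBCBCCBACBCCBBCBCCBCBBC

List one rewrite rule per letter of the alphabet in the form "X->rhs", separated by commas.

A->AC, B->CB, C->BC

  step 1 ⇒ step 2: CBCBCBAC ⇒ BC·CB·BC·CB·BC·CB·AC·BC
    A ↦ AC
    B ↦ CB
    C ↦ BC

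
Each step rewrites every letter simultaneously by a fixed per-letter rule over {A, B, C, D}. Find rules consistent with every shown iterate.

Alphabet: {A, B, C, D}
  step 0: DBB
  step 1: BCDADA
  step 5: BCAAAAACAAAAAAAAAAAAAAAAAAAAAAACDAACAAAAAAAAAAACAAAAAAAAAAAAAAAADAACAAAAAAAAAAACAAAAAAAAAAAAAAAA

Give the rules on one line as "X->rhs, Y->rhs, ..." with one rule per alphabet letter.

A->AA, B->DA, C->AC, D->BC

  step 0 ⇒ step 1: DBB ⇒ BC·DA·DA
    B ↦ DA
    D ↦ BC
    A ↦ AA  (constrained at step 1)
    C ↦ AC  (constrained at step 1)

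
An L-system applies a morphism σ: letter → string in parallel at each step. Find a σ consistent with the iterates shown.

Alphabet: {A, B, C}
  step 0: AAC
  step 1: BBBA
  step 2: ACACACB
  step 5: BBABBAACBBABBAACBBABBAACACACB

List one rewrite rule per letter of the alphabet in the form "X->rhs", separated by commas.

  step 1 ⇒ step 2: BBBA ⇒ AC·AC·AC·B
    A ↦ B
    B ↦ AC
  step 0 ⇒ step 1: AAC ⇒ B·B·BA
    C ↦ BA

A->B, B->AC, C->BA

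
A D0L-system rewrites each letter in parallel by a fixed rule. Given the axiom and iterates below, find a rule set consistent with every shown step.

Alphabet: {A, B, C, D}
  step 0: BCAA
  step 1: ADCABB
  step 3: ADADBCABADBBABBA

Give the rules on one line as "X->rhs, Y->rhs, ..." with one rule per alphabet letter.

  step 0 ⇒ step 1: BCAA ⇒ AD·CA·B·B
    A ↦ B
    B ↦ AD
    C ↦ CA
    D ↦ BA  (constrained at step 1)

A->B, B->AD, C->CA, D->BA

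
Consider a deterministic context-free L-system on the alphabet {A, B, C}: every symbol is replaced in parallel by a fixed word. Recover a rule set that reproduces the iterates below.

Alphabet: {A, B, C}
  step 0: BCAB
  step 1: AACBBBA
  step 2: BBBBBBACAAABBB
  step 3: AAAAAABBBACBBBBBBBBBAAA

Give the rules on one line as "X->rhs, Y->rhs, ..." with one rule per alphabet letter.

  step 2 ⇒ step 3: BBBBBBACAAABBB ⇒ A·A·A·A·A·A·BBB·AC·BBB·BBB·BBB·A·A·A
    A ↦ BBB
    B ↦ A
    C ↦ AC

A->BBB, B->A, C->AC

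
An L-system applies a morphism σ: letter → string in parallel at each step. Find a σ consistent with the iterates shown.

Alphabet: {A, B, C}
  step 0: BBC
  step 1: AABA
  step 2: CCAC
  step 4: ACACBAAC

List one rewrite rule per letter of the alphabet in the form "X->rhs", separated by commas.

  step 1 ⇒ step 2: AABA ⇒ C·C·A·C
    A ↦ C
    B ↦ A
  step 0 ⇒ step 1: BBC ⇒ A·A·BA
    C ↦ BA

A->C, B->A, C->BA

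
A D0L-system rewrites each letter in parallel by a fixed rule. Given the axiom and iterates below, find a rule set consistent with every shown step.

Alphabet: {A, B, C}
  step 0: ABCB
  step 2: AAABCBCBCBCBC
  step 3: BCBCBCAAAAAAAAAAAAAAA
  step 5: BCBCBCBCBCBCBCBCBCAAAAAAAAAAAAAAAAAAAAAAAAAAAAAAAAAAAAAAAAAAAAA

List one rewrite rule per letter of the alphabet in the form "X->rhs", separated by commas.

A->BC, B->AA, C->A

  step 2 ⇒ step 3: AAABCBCBCBCBC ⇒ BC·BC·BC·AA·A·AA·A·AA·A·AA·A·AA·A
    A ↦ BC
    B ↦ AA
    C ↦ A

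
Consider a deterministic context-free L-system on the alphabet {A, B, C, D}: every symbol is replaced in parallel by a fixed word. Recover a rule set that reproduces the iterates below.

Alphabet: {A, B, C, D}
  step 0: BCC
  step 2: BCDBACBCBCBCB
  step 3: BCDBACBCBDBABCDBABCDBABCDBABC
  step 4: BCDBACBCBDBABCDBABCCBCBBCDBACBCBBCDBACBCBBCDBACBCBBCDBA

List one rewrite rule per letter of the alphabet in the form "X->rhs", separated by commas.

  step 3 ⇒ step 4: BCDBACBCBDBABCDBABCDBABCDBABC ⇒ BC·DBA·C·BC·B·DBA·BC·DBA·BC·C·BC·B·BC·DBA·C·BC·B·BC·DBA·C·BC·B·BC·DBA·C·BC·B·BC·DBA
    A ↦ B
    B ↦ BC
    C ↦ DBA
    D ↦ C

A->B, B->BC, C->DBA, D->C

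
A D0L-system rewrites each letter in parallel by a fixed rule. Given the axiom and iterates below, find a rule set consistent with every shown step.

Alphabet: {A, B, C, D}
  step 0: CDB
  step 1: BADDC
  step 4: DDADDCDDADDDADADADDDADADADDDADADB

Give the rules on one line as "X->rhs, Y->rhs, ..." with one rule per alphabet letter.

A->DD, B->DC, C->B, D->AD

  step 0 ⇒ step 1: CDB ⇒ B·AD·DC
    B ↦ DC
    C ↦ B
    D ↦ AD
    A ↦ DD  (constrained at step 1)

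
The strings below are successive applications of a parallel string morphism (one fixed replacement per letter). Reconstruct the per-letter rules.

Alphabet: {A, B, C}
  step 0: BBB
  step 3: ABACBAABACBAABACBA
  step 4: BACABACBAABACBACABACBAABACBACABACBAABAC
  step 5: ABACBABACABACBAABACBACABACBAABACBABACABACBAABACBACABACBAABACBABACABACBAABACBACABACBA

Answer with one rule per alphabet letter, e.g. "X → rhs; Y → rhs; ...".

A->BAC, B->A, C->BA

  step 4 ⇒ step 5: BACABACBAABACBACABACBAABACBACABACBAABAC ⇒ A·BAC·BA·BAC·A·BAC·BA·A·BAC·BAC·A·BAC·BA·A·BAC·BA·BAC·A·BAC·BA·A·BAC·BAC·A·BAC·BA·A·BAC·BA·BAC·A·BAC·BA·A·BAC·BAC·A·BAC·BA
    A ↦ BAC
    B ↦ A
    C ↦ BA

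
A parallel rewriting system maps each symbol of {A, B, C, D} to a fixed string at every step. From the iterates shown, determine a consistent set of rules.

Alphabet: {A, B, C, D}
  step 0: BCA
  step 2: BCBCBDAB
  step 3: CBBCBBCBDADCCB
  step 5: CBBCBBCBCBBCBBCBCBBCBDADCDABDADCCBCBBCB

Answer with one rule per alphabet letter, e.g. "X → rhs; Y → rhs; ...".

  step 2 ⇒ step 3: BCBCBDAB ⇒ CB·B·CB·B·CB·DA·DC·CB
    A ↦ DC
    B ↦ CB
    C ↦ B
    D ↦ DA

A->DC, B->CB, C->B, D->DA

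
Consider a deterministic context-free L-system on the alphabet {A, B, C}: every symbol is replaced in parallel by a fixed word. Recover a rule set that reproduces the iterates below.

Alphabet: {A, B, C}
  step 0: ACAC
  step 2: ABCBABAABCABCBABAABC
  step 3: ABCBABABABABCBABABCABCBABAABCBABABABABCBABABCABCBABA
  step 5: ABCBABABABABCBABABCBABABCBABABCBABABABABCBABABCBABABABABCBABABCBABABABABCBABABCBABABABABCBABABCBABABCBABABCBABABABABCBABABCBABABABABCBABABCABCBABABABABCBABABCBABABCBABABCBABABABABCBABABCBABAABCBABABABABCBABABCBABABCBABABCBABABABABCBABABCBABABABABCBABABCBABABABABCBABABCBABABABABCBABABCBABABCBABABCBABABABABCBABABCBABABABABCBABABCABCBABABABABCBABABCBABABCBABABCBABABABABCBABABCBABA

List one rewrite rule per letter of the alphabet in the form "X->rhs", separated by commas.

A->ABC, B->BAB, C->A

  step 2 ⇒ step 3: ABCBABAABCABCBABAABC ⇒ ABC·BAB·A·BAB·ABC·BAB·ABC·ABC·BAB·A·ABC·BAB·A·BAB·ABC·BAB·ABC·ABC·BAB·A
    A ↦ ABC
    B ↦ BAB
    C ↦ A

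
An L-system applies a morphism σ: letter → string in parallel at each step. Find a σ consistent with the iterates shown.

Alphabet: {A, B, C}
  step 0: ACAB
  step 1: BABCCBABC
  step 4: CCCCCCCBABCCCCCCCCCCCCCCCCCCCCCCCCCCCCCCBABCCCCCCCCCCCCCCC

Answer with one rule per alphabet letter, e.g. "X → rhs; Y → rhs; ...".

A->BAB, B->C, C->CC

  step 0 ⇒ step 1: ACAB ⇒ BAB·CC·BAB·C
    A ↦ BAB
    B ↦ C
    C ↦ CC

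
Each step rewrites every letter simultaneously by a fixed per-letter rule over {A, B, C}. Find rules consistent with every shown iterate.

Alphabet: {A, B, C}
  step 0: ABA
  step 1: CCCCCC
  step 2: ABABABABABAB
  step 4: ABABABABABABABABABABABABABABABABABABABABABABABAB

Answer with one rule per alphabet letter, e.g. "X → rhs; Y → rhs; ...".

A->CC, B->CC, C->AB

  step 1 ⇒ step 2: CCCCCC ⇒ AB·AB·AB·AB·AB·AB
    C ↦ AB
  step 0 ⇒ step 1: ABA ⇒ CC·CC·CC
    A ↦ CC
  step 0 ⇒ step 1: ABA ⇒ CC·CC·CC
    B ↦ CC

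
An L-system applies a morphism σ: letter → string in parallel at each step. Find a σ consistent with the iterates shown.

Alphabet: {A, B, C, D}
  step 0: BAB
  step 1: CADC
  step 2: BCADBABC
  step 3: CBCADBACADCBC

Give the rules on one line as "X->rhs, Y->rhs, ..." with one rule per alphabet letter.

  step 2 ⇒ step 3: BCADBABC ⇒ C·BC·AD·BA·C·AD·C·BC
    A ↦ AD
    B ↦ C
    C ↦ BC
    D ↦ BA

A->AD, B->C, C->BC, D->BA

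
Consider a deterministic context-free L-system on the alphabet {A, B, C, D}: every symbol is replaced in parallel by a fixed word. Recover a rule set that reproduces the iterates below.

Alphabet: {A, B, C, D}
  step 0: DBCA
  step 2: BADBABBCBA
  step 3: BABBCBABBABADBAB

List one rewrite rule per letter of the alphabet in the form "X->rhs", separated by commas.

A->B, B->BA, C->D, D->BC

  step 2 ⇒ step 3: BADBABBCBA ⇒ BA·B·BC·BA·B·BA·BA·D·BA·B
    A ↦ B
    B ↦ BA
    C ↦ D
    D ↦ BC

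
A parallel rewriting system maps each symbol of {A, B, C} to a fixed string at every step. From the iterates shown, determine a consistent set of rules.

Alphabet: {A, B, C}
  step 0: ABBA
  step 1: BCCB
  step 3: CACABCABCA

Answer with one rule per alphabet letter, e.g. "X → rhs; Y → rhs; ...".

  step 0 ⇒ step 1: ABBA ⇒ B·C·C·B
    A ↦ B
    B ↦ C
    C ↦ CA  (constrained at step 1)

A->B, B->C, C->CA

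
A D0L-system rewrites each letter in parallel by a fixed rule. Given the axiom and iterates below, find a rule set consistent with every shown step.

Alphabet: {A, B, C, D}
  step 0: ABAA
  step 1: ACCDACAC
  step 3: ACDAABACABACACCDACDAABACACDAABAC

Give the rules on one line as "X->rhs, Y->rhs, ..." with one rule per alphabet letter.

  step 0 ⇒ step 1: ABAA ⇒ AC·CD·AC·AC
    A ↦ AC
    B ↦ CD
    C ↦ DA  (constrained at step 1)
    D ↦ AB  (constrained at step 1)

A->AC, B->CD, C->DA, D->AB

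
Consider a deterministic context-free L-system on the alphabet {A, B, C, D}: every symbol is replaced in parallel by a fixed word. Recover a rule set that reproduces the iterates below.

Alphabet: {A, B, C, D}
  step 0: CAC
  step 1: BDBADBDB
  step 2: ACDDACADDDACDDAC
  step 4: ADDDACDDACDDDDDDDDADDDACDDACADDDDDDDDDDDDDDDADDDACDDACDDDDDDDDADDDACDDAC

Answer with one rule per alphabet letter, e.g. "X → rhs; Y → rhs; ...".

  step 1 ⇒ step 2: BDBADBDB ⇒ AC·DD·AC·AD·DD·AC·DD·AC
    A ↦ AD
    B ↦ AC
    D ↦ DD
  step 0 ⇒ step 1: CAC ⇒ BDB·AD·BDB
    C ↦ BDB

A->AD, B->AC, C->BDB, D->DD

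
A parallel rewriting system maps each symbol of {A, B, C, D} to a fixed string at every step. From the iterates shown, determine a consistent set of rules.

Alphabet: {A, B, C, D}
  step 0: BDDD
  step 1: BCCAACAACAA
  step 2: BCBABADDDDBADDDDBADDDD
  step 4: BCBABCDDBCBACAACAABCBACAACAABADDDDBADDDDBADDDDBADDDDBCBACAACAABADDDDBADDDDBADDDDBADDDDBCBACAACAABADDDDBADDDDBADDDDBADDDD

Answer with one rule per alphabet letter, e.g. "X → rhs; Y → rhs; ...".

A->DD, B->BC, C->BA, D->CAA

  step 1 ⇒ step 2: BCCAACAACAA ⇒ BC·BA·BA·DD·DD·BA·DD·DD·BA·DD·DD
    A ↦ DD
    B ↦ BC
    C ↦ BA
  step 0 ⇒ step 1: BDDD ⇒ BC·CAA·CAA·CAA
    D ↦ CAA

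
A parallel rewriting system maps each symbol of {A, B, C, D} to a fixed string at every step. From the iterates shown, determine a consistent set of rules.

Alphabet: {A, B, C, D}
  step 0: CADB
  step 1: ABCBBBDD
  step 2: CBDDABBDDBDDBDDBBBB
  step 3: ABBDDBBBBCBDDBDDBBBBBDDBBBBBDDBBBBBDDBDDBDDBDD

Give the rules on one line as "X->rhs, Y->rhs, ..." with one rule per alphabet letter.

  step 2 ⇒ step 3: CBDDABBDDBDDBDDBBBB ⇒ AB·BDD·BB·BB·C·BDD·BDD·BB·BB·BDD·BB·BB·BDD·BB·BB·BDD·BDD·BDD·BDD
    A ↦ C
    B ↦ BDD
    C ↦ AB
    D ↦ BB

A->C, B->BDD, C->AB, D->BB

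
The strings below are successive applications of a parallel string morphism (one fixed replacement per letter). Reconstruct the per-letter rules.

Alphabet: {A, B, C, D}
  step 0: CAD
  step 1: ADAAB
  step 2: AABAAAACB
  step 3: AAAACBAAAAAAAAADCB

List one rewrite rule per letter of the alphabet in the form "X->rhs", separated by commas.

  step 2 ⇒ step 3: AABAAAACB ⇒ AA·AA·CB·AA·AA·AA·AA·AD·CB
    A ↦ AA
    B ↦ CB
    C ↦ AD
  step 0 ⇒ step 1: CAD ⇒ AD·AA·B
    D ↦ B

A->AA, B->CB, C->AD, D->B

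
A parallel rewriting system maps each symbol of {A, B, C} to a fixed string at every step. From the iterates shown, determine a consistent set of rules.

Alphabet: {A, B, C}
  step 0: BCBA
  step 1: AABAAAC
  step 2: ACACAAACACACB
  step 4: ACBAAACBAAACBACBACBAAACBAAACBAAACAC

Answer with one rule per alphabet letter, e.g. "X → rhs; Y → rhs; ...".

A->AC, B->AA, C->B

  step 1 ⇒ step 2: AABAAAC ⇒ AC·AC·AA·AC·AC·AC·B
    A ↦ AC
    B ↦ AA
    C ↦ B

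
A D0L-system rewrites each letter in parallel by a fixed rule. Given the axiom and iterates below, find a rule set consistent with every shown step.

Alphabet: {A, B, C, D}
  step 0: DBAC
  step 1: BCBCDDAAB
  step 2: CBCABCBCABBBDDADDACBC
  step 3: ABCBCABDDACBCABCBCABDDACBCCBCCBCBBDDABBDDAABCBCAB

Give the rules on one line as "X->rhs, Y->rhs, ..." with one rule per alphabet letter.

A->DDA, B->CBC, C->AB, D->B

  step 2 ⇒ step 3: CBCABCBCABBBDDADDACBC ⇒ AB·CBC·AB·DDA·CBC·AB·CBC·AB·DDA·CBC·CBC·CBC·B·B·DDA·B·B·DDA·AB·CBC·AB
    A ↦ DDA
    B ↦ CBC
    C ↦ AB
    D ↦ B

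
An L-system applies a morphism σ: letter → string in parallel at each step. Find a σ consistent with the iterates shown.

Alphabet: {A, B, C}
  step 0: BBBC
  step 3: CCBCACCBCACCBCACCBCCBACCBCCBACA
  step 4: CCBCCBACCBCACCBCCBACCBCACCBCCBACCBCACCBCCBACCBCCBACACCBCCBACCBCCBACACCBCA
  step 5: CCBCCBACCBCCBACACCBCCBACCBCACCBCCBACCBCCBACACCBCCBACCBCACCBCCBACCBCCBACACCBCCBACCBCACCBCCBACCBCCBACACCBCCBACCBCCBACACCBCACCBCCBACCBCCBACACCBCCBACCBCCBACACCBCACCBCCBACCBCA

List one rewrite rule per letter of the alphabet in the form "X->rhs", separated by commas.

A->CA, B->A, C->CCB

  step 4 ⇒ step 5: CCBCCBACCBCACCBCCBACCBCACCBCCBACCBCACCBCCBACCBCCBACACCBCCBACCBCCBACACCBCA ⇒ CCB·CCB·A·CCB·CCB·A·CA·CCB·CCB·A·CCB·CA·CCB·CCB·A·CCB·CCB·A·CA·CCB·CCB·A·CCB·CA·CCB·CCB·A·CCB·CCB·A·CA·CCB·CCB·A·CCB·CA·CCB·CCB·A·CCB·CCB·A·CA·CCB·CCB·A·CCB·CCB·A·CA·CCB·CA·CCB·CCB·A·CCB·CCB·A·CA·CCB·CCB·A·CCB·CCB·A·CA·CCB·CA·CCB·CCB·A·CCB·CA
    A ↦ CA
    B ↦ A
    C ↦ CCB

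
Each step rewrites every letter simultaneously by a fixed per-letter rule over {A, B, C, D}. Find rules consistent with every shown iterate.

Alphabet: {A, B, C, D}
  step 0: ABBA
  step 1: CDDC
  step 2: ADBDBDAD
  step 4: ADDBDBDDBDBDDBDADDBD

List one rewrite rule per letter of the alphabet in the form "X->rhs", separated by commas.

  step 1 ⇒ step 2: CDDC ⇒ AD·BD·BD·AD
    C ↦ AD
    D ↦ BD
  step 0 ⇒ step 1: ABBA ⇒ C·D·D·C
    A ↦ C
  step 0 ⇒ step 1: ABBA ⇒ C·D·D·C
    B ↦ D

A->C, B->D, C->AD, D->BD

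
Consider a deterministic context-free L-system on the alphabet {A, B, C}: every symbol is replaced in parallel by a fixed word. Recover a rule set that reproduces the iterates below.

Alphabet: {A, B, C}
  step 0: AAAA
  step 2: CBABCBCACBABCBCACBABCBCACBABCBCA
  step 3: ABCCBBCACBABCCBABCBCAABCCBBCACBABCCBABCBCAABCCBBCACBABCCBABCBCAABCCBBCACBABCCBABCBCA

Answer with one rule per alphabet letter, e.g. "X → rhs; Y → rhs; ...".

  step 2 ⇒ step 3: CBABCBCACBABCBCACBABCBCACBABCBCA ⇒ ABC·CB·BCA·CB·ABC·CB·ABC·BCA·ABC·CB·BCA·CB·ABC·CB·ABC·BCA·ABC·CB·BCA·CB·ABC·CB·ABC·BCA·ABC·CB·BCA·CB·ABC·CB·ABC·BCA
    A ↦ BCA
    B ↦ CB
    C ↦ ABC

A->BCA, B->CB, C->ABC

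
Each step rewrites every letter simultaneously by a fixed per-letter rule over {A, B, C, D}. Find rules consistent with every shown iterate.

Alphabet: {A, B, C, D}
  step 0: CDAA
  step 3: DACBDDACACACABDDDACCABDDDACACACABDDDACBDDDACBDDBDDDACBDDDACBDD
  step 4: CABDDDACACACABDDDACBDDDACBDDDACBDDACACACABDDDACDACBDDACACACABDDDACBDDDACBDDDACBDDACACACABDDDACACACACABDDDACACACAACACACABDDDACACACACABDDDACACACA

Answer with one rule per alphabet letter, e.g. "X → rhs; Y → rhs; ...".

  step 3 ⇒ step 4: DACBDDACACACABDDDACCABDDDACACACABDDDACBDDDACBDDBDDDACBDDDACBDD ⇒ CA·BDD·DAC·A·CA·CA·BDD·DAC·BDD·DAC·BDD·DAC·BDD·A·CA·CA·CA·BDD·DAC·DAC·BDD·A·CA·CA·CA·BDD·DAC·BDD·DAC·BDD·DAC·BDD·A·CA·CA·CA·BDD·DAC·A·CA·CA·CA·BDD·DAC·A·CA·CA·A·CA·CA·CA·BDD·DAC·A·CA·CA·CA·BDD·DAC·A·CA·CA
    A ↦ BDD
    B ↦ A
    C ↦ DAC
    D ↦ CA

A->BDD, B->A, C->DAC, D->CA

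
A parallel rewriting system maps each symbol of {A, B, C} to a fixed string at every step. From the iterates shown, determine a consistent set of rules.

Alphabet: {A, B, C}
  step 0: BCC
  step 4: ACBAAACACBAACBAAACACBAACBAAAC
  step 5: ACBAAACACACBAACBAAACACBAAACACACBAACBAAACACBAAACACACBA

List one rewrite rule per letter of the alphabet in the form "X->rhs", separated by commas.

  step 4 ⇒ step 5: ACBAAACACBAACBAAACACBAACBAAAC ⇒ AC·BA·A·AC·AC·AC·BA·AC·BA·A·AC·AC·BA·A·AC·AC·AC·BA·AC·BA·A·AC·AC·BA·A·AC·AC·AC·BA
    A ↦ AC
    B ↦ A
    C ↦ BA

A->AC, B->A, C->BA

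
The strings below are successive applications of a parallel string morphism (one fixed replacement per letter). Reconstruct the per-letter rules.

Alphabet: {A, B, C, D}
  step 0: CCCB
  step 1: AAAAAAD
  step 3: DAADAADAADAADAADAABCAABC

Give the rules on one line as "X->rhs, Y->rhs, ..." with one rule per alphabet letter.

  step 0 ⇒ step 1: CCCB ⇒ AA·AA·AA·D
    B ↦ D
    C ↦ AA
    A ↦ BC  (constrained at step 1)
    D ↦ ACA  (constrained at step 1)

A->BC, B->D, C->AA, D->ACA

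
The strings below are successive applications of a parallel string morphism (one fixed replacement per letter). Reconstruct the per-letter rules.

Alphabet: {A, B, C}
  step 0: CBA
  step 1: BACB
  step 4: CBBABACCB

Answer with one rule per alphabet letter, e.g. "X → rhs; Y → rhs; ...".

A->B, B->C, C->BA

  step 0 ⇒ step 1: CBA ⇒ BA·C·B
    A ↦ B
    B ↦ C
    C ↦ BA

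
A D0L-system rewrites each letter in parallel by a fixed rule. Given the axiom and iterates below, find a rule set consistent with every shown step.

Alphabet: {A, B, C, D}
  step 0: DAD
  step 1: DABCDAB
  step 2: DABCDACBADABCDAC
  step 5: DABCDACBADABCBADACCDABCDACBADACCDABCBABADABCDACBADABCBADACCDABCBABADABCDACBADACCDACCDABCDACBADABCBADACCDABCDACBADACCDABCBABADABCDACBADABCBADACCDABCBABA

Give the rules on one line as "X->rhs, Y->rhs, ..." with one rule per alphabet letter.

  step 1 ⇒ step 2: DABCDAB ⇒ DAB·C·DAC·BA·DAB·C·DAC
    A ↦ C
    B ↦ DAC
    C ↦ BA
    D ↦ DAB

A->C, B->DAC, C->BA, D->DAB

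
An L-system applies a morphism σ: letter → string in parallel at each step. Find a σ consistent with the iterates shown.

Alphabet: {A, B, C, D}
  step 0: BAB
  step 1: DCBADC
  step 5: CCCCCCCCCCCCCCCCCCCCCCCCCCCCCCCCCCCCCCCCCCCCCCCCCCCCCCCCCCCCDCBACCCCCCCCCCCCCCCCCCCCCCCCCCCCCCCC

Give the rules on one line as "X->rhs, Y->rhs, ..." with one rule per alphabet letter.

  step 0 ⇒ step 1: BAB ⇒ DC·BA·DC
    A ↦ BA
    B ↦ DC
    C ↦ CC  (constrained at step 1)
    D ↦ CC  (constrained at step 1)

A->BA, B->DC, C->CC, D->CC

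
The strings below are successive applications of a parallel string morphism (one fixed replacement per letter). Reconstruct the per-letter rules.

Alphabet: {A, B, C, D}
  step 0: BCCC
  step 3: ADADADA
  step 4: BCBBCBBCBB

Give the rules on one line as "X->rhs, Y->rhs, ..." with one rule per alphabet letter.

A->B, B->A, C->D, D->CB

  step 3 ⇒ step 4: ADADADA ⇒ B·CB·B·CB·B·CB·B
    A ↦ B
    D ↦ CB
    B ↦ A  (constrained at step 0)
    C ↦ D  (constrained at step 0)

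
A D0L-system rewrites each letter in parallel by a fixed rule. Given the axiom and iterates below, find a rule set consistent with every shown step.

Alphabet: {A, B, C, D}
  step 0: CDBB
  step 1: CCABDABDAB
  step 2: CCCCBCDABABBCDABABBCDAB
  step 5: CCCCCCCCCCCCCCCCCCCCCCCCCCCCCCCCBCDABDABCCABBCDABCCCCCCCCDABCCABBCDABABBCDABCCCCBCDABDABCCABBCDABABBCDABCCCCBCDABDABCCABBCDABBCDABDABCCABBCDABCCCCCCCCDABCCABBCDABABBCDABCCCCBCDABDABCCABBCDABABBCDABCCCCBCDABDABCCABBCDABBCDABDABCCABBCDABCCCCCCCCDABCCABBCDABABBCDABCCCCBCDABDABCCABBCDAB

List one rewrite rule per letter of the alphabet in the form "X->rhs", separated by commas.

  step 1 ⇒ step 2: CCABDABDAB ⇒ CC·CC·BC·DAB·AB·BC·DAB·AB·BC·DAB
    A ↦ BC
    B ↦ DAB
    C ↦ CC
    D ↦ AB

A->BC, B->DAB, C->CC, D->AB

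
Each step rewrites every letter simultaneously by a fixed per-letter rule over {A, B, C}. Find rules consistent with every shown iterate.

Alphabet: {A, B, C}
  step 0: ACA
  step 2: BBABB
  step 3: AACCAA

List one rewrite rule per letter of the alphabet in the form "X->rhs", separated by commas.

A->CC, B->A, C->B

  step 2 ⇒ step 3: BBABB ⇒ A·A·CC·A·A
    A ↦ CC
    B ↦ A
    C ↦ B  (constrained at step 0)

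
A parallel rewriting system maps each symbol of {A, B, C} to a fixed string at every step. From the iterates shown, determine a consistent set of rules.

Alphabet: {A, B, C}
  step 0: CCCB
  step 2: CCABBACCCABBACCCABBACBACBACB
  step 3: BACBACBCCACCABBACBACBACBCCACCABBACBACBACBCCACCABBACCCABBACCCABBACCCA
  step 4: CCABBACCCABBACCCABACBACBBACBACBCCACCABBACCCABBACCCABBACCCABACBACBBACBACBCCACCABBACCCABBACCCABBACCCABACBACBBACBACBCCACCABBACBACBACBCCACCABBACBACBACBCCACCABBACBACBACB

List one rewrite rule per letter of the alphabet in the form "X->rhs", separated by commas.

A->B, B->CCA, C->BAC

  step 3 ⇒ step 4: BACBACBCCACCABBACBACBACBCCACCABBACBACBACBCCACCABBACCCABBACCCABBACCCA ⇒ CCA·B·BAC·CCA·B·BAC·CCA·BAC·BAC·B·BAC·BAC·B·CCA·CCA·B·BAC·CCA·B·BAC·CCA·B·BAC·CCA·BAC·BAC·B·BAC·BAC·B·CCA·CCA·B·BAC·CCA·B·BAC·CCA·B·BAC·CCA·BAC·BAC·B·BAC·BAC·B·CCA·CCA·B·BAC·BAC·BAC·B·CCA·CCA·B·BAC·BAC·BAC·B·CCA·CCA·B·BAC·BAC·BAC·B
    A ↦ B
    B ↦ CCA
    C ↦ BAC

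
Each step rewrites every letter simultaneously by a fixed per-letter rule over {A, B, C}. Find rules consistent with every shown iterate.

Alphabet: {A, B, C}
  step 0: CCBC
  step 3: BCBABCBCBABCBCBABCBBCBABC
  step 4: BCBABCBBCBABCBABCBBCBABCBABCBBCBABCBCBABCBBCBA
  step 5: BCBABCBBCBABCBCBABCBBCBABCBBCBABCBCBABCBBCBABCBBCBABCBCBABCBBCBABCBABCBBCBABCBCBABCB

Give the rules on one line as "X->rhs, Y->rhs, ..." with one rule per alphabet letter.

  step 4 ⇒ step 5: BCBABCBBCBABCBABCBBCBABCBABCBBCBABCBCBABCBBCBA ⇒ BC·BA·BC·B·BC·BA·BC·BC·BA·BC·B·BC·BA·BC·B·BC·BA·BC·BC·BA·BC·B·BC·BA·BC·B·BC·BA·BC·BC·BA·BC·B·BC·BA·BC·BA·BC·B·BC·BA·BC·BC·BA·BC·B
    A ↦ B
    B ↦ BC
    C ↦ BA

A->B, B->BC, C->BA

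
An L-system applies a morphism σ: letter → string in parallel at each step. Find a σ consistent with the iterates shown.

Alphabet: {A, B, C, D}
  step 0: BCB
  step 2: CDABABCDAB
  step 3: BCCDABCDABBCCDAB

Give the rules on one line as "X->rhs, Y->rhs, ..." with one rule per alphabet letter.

A->CD, B->AB, C->B, D->C

  step 2 ⇒ step 3: CDABABCDAB ⇒ B·C·CD·AB·CD·AB·B·C·CD·AB
    A ↦ CD
    B ↦ AB
    C ↦ B
    D ↦ C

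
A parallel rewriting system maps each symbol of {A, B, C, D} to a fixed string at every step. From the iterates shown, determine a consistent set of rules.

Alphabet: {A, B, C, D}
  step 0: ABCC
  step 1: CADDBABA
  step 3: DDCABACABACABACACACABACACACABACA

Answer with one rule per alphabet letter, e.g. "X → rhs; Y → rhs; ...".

A->CA, B->DD, C->BA, D->CA

  step 0 ⇒ step 1: ABCC ⇒ CA·DD·BA·BA
    A ↦ CA
    B ↦ DD
    C ↦ BA
    D ↦ CA  (constrained at step 1)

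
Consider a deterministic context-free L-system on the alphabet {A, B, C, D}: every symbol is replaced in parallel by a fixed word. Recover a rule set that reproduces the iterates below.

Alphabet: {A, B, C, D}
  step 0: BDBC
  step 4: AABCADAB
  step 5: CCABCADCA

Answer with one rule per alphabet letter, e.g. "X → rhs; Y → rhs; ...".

  step 4 ⇒ step 5: AABCADAB ⇒ C·C·A·B·C·AD·C·A
    A ↦ C
    B ↦ A
    C ↦ B
    D ↦ AD

A->C, B->A, C->B, D->AD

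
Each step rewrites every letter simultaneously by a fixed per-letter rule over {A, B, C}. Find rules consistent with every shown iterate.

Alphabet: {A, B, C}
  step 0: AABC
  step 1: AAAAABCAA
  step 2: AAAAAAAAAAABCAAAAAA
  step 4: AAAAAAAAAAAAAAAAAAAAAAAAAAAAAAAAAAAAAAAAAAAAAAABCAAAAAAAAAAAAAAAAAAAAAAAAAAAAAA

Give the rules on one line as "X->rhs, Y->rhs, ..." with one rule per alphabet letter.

A->AA, B->ABC, C->AA

  step 1 ⇒ step 2: AAAAABCAA ⇒ AA·AA·AA·AA·AA·ABC·AA·AA·AA
    A ↦ AA
    B ↦ ABC
    C ↦ AA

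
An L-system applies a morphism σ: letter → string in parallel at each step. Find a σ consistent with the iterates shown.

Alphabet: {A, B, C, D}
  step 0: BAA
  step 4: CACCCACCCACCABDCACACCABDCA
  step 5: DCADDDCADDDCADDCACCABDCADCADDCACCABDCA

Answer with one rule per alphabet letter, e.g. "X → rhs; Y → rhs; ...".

A->CA, B->CC, C->D, D->AB

  step 4 ⇒ step 5: CACCCACCCACCABDCACACCABDCA ⇒ D·CA·D·D·D·CA·D·D·D·CA·D·D·CA·CC·AB·D·CA·D·CA·D·D·CA·CC·AB·D·CA
    A ↦ CA
    B ↦ CC
    C ↦ D
    D ↦ AB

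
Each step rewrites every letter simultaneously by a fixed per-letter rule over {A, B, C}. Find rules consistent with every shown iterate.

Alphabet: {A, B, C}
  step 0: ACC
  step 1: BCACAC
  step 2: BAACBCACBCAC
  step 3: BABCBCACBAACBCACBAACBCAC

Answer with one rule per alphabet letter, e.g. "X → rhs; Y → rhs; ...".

A->BC, B->BA, C->AC

  step 2 ⇒ step 3: BAACBCACBCAC ⇒ BA·BC·BC·AC·BA·AC·BC·AC·BA·AC·BC·AC
    A ↦ BC
    B ↦ BA
    C ↦ AC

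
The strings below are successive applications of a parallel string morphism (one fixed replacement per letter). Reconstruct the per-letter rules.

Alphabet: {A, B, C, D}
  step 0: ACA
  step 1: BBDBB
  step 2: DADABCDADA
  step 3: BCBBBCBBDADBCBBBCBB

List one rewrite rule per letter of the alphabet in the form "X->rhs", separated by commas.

  step 2 ⇒ step 3: DADABCDADA ⇒ BC·BB·BC·BB·DA·D·BC·BB·BC·BB
    A ↦ BB
    B ↦ DA
    C ↦ D
    D ↦ BC

A->BB, B->DA, C->D, D->BC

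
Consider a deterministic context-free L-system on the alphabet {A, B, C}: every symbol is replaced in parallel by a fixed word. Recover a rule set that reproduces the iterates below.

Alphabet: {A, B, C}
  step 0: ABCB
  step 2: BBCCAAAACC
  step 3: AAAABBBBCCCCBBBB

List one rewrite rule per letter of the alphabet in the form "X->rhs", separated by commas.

  step 2 ⇒ step 3: BBCCAAAACC ⇒ AA·AA·BB·BB·C·C·C·C·BB·BB
    A ↦ C
    B ↦ AA
    C ↦ BB

A->C, B->AA, C->BB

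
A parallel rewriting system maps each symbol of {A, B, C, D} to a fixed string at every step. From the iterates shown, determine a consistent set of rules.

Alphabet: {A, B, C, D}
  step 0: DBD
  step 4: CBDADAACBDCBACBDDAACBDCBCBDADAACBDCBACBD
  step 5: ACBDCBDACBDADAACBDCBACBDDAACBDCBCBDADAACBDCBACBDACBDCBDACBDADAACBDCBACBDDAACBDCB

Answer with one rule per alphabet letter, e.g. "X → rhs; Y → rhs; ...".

A->DA, B->D, C->ACB, D->CB

  step 4 ⇒ step 5: CBDADAACBDCBACBDDAACBDCBCBDADAACBDCBACBD ⇒ ACB·D·CB·DA·CB·DA·DA·ACB·D·CB·ACB·D·DA·ACB·D·CB·CB·DA·DA·ACB·D·CB·ACB·D·ACB·D·CB·DA·CB·DA·DA·ACB·D·CB·ACB·D·DA·ACB·D·CB
    A ↦ DA
    B ↦ D
    C ↦ ACB
    D ↦ CB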